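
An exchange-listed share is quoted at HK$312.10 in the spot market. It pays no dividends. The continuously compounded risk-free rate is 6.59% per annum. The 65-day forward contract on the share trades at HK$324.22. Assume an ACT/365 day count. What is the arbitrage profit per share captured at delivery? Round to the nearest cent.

HK$8.44 per share

Fair forward: F* = S·e^(carry·T), with carry = r = 0.0659
F* = 312.10 · e^(0.0659 × 65/365) = 312.10 · e^0.011736 = 312.10 × 1.011805 = HK$315.7843
Market HK$324.22 > fair HK$315.7843: forward overpriced → cash-and-carry (buy spot, short the forward).
At maturity, profit = |F_mkt − F*| = |324.22 − 315.7843| = HK$8.44 per share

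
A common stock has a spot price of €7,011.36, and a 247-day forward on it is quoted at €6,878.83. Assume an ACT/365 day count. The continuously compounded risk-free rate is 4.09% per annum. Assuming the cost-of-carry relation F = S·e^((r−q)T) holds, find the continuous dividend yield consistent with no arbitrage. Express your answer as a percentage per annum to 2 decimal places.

From F = S·e^((r−q)T): (r − q) = ln(F/S)/T
ln(6878.83/7011.36) = ln(0.981098) = -0.019083
(r − q) = -0.019083 / (247/365) = -0.028200
q = r − ln(F/S)/T = 0.0409 + 0.028200 = 0.069100
q = 6.91%

6.91%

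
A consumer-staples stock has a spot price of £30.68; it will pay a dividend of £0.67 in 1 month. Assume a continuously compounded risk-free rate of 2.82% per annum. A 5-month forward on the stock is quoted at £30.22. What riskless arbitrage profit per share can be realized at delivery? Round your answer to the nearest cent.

PV(dividends) I = 0.67·e^(−0.0282·1/12) = 0.6684
Fair forward F* = (S − I)·e^(rT) = (30.68 − 0.6684)·e^0.011750 = 30.0116 × 1.011819 = 30.3663
Market £30.22 < fair 30.3663: forward underpriced → reverse cash-and-carry (short the stock, invest proceeds at r, pay the dividends, go long the forward).
Profit at T = |F_mkt − F*| = |30.22 − 30.3663| = £0.15 per share

£0.15 per share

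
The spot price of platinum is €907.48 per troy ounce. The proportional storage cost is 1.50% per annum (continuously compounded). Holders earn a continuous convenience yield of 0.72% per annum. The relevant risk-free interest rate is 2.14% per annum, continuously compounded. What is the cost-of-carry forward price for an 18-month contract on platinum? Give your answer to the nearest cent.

€948.11 per troy ounce

Net carry = r + u − y = 0.0214 + 0.0150 − 0.0072 = 0.0292
F = S·e^((r+u−y)T) = 907.48 · e^(0.0292 × 18/12) = 907.48 · e^0.043800
= 907.48 × 1.044773 = €948.11 per troy ounce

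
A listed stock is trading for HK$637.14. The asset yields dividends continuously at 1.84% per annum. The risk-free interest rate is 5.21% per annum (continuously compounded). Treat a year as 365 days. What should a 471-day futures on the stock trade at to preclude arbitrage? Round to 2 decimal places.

F = S·e^((r − q)T) = 637.14 · e^((0.0521 − 0.0184) × 471/365)
= 637.14 · e^0.043487 = 637.14 × 1.044446
F = HK$665.46

HK$665.46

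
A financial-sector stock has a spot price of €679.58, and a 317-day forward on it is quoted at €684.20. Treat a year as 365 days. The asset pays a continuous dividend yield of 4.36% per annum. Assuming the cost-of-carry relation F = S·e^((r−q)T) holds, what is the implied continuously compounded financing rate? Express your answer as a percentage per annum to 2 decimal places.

From F = S·e^((r−q)T): (r − q) = ln(F/S)/T
ln(684.20/679.58) = ln(1.006798) = 0.006775
(r − q) = 0.006775 / (317/365) = 0.007801
r = ln(F/S)/T + q = 0.007801 + 0.0436 = 0.051401
r = 5.14%

5.14%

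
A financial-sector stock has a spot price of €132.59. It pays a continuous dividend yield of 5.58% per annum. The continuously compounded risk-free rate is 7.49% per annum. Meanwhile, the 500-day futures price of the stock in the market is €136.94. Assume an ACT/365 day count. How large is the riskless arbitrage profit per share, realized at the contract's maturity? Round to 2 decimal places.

Fair futures: F* = S·e^(carry·T), with carry = (r − q) = 0.0749 − 0.0558 = 0.0191
F* = 132.59 · e^(0.0191 × 500/365) = 132.59 · e^0.026164 = 132.59 × 1.026509 = €136.1048
Market €136.94 > fair €136.1048: forward overpriced → cash-and-carry (buy spot, short the forward).
At maturity, profit = |F_mkt − F*| = |136.94 − 136.1048| = €0.84 per share

€0.84 per share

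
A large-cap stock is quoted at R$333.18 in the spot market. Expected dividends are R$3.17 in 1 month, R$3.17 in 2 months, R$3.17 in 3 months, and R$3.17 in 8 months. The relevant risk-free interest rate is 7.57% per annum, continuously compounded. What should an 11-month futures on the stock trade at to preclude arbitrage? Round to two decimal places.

PV(dividends) I = 3.17·e^(−0.0757·1/12) + 3.17·e^(−0.0757·2/12) + 3.17·e^(−0.0757·3/12) + 3.17·e^(−0.0757·8/12)
I = 3.1501 + 3.1303 + 3.1106 + 3.0140 = 12.4050
F = (S − I)·e^(rT) = (333.18 − 12.4050) · e^(0.0757·11/12)
= 320.7750 · e^0.069392 = 320.7750 × 1.071856 = R$343.82

R$343.82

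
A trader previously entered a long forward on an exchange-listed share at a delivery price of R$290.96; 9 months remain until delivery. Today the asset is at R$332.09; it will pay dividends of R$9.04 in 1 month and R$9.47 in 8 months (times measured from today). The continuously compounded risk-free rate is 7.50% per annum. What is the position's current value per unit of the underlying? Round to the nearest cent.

R$39.05

PV(remaining dividends) I = 9.04·e^(−0.0750·1/12) + 9.47·e^(−0.0750·8/12) = 17.9918
Current forward F = (S − I)·e^(rT) = (332.09 − 17.9918)·e^(0.0750·9/12) = 314.0982 × 1.057862 = 332.2726
Value (long) = (F − K)·e^(−rT) = (332.2726 − 290.96) × 0.945303 = 39.0529
Value = R$39.05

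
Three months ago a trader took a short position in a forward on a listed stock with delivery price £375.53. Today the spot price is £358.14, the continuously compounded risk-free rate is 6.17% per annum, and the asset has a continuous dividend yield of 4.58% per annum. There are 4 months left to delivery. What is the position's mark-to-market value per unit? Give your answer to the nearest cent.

Current fair forward for the remaining 4 months: F = S·e^((r − q)·T), (r − q) = 0.0617 − 0.0458 = 0.0159
F = 358.14 · e^(0.0159 × 4/12) = 358.14 × 1.005314 = 360.0432
Value of long forward = (F − K)·e^(−rT) = (360.0432 − 375.53) · e^(−0.0617·4/12)
= -15.4868 × 0.979643 = -15.17
Short position value = −(long value) = £15.17

£15.17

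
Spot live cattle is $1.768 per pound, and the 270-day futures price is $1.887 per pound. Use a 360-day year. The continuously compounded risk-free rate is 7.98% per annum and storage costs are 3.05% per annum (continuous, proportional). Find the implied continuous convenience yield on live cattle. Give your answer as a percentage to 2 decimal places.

F = S·e^((r+u−y)T) ⇒ (r+u−y) = ln(F/S)/T
ln(1.887/1.768) = 0.065139; /T ⇒ 0.086852
y = r + u − ln(F/S)/T = 0.0798 + 0.0305 − 0.086852 = 0.023448
y = 2.34%

2.34%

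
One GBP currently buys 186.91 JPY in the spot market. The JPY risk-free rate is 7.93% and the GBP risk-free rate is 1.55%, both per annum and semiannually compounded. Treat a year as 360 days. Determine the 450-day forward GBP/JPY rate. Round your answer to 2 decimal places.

202.05

By covered interest parity, F = S · (1+r_JPY/2)^(2T) / (1+r_GBP/2)^(2T)
= 186.91 × 1.102092 / 1.019488 = 186.91 × 1.081025
F = 202.05 JPY per GBP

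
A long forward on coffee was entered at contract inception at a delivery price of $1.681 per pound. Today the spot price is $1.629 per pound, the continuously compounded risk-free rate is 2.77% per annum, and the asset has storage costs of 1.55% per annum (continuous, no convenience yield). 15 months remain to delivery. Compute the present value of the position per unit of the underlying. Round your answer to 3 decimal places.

$0.037 per pound

Current fair forward for the remaining 15 months: F = S·e^((r + u)·T), (r + u) = 0.0277 + 0.0155 = 0.0432
F = 1.629 · e^(0.0432 × 15/12) = 1.629 × 1.055485 = 1.7194
Value of long forward = (F − K)·e^(−rT) = (1.7194 − 1.681) · e^(−0.0277·15/12)
= 0.0384 × 0.965968 = 0.037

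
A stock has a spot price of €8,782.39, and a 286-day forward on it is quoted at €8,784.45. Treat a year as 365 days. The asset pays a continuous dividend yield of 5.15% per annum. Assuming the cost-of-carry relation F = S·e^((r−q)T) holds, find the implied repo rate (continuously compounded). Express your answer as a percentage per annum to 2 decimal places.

5.18%

From F = S·e^((r−q)T): (r − q) = ln(F/S)/T
ln(8784.45/8782.39) = ln(1.000235) = 0.000235
(r − q) = 0.000235 / (286/365) = 0.000300
r = ln(F/S)/T + q = 0.000300 + 0.0515 = 0.051800
r = 5.18%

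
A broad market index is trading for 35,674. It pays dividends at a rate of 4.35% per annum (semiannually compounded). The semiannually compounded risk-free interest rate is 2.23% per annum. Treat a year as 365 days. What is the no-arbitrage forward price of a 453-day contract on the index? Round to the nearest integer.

34,762

F = S · (1+r/2)^(2T) / (1+q/2)^(2T)
= 35674 × 1.027906 / 1.054861 = 35674 × 0.974447
F = 34,762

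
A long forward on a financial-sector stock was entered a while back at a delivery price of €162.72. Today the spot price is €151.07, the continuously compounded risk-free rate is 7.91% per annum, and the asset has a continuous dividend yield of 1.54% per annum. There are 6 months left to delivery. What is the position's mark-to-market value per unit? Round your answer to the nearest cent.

-€6.50

Current fair forward for the remaining 6 months: F = S·e^((r − q)·T), (r − q) = 0.0791 − 0.0154 = 0.0637
F = 151.07 · e^(0.0637 × 6/12) = 151.07 × 1.032363 = 155.9591
Value of long forward = (F − K)·e^(−rT) = (155.9591 − 162.72) · e^(−0.0791·6/12)
= -6.7609 × 0.961222 = -6.50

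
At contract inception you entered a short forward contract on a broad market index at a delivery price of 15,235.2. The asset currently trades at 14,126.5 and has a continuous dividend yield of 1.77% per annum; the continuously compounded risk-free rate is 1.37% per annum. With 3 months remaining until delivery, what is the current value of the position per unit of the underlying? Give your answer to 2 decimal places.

Current fair forward for the remaining 3 months: F = S·e^((r − q)·T), (r − q) = 0.0137 − 0.0177 = -0.0040
F = 14126.5 · e^(-0.0040 × 3/12) = 14126.5 × 0.99900050 = 14112.3806
Value of long forward = (F − K)·e^(−rT) = (14112.3806 − 15235.2) · e^(−0.0137·3/12)
= -1122.8194 × 0.99658086 = -1118.98
Short position value = −(long value) = 1118.98

1118.98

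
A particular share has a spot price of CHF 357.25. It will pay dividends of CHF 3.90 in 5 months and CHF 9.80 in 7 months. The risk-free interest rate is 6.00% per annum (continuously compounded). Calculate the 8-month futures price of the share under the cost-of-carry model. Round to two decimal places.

CHF 358.02

PV(dividends) I = 3.90·e^(−0.0600·5/12) + 9.80·e^(−0.0600·7/12)
I = 3.8037 + 9.4629 = 13.2666
F = (S − I)·e^(rT) = (357.25 − 13.2666) · e^(0.0600·8/12)
= 343.9834 · e^0.040000 = 343.9834 × 1.040811 = CHF 358.02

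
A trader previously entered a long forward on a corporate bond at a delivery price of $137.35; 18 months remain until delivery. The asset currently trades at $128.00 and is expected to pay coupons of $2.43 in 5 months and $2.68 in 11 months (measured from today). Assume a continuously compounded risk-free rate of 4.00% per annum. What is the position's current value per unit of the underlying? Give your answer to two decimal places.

-$6.32

PV(remaining coupons) I = 2.43·e^(−0.0400·5/12) + 2.68·e^(−0.0400·11/12) = 4.9733
Current forward F = (S − I)·e^(rT) = (128.00 − 4.9733)·e^(0.0400·18/12) = 123.0267 × 1.061837 = 130.6343
Value (long) = (F − K)·e^(−rT) = (130.6343 − 137.35) × 0.941765 = -6.3246
Value = -$6.32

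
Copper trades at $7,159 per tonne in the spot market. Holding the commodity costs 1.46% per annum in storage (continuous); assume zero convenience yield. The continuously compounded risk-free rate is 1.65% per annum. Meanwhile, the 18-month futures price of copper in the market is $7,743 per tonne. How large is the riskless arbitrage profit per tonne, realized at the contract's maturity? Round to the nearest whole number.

Fair futures: F* = S·e^(carry·T), with carry = (r + u) = 0.0165 + 0.0146 = 0.0311
F* = 7159 · e^(0.0311 × 18/12) = 7159 · e^0.046650 = 7159 × 1.047755 = $7500.8780
Market $7743 > fair $7500.8780: forward overpriced → cash-and-carry (buy spot, short the forward).
At maturity, profit = |F_mkt − F*| = |7743 − 7500.8780| = $242 per tonne

$242 per tonne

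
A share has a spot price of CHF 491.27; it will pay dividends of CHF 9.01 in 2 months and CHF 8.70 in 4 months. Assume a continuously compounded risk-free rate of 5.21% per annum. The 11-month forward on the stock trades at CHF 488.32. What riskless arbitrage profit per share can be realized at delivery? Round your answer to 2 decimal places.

PV(dividends) I = 9.01·e^(−0.0521·2/12) + 8.70·e^(−0.0521·4/12) = 17.4823
Fair forward F* = (S − I)·e^(rT) = (491.27 − 17.4823)·e^0.047758 = 473.7877 × 1.048917 = 496.9640
Market CHF 488.32 < fair 496.9640: forward underpriced → reverse cash-and-carry (short the stock, invest proceeds at r, pay the dividends, go long the forward).
Profit at T = |F_mkt − F*| = |488.32 − 496.9640| = CHF 8.64 per share

CHF 8.64 per share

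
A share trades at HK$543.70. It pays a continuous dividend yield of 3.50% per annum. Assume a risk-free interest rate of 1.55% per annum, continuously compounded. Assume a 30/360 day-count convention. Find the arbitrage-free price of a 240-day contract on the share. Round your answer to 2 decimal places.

HK$536.68

F = S·e^((r − q)T) = 543.70 · e^((0.0155 − 0.0350) × 240/360)
= 543.70 · e^-0.013000 = 543.70 × 0.987084
F = HK$536.68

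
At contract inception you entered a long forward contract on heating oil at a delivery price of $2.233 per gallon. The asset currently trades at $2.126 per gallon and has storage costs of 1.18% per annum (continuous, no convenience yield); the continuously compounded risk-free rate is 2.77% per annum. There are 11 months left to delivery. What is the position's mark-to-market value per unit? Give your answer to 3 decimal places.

-$0.028 per gallon

Current fair forward for the remaining 11 months: F = S·e^((r + u)·T), (r + u) = 0.0277 + 0.0118 = 0.0395
F = 2.126 · e^(0.0395 × 11/12) = 2.126 × 1.036872 = 2.2044
Value of long forward = (F − K)·e^(−rT) = (2.2044 − 2.233) · e^(−0.0277·11/12)
= -0.0286 × 0.974928 = -0.028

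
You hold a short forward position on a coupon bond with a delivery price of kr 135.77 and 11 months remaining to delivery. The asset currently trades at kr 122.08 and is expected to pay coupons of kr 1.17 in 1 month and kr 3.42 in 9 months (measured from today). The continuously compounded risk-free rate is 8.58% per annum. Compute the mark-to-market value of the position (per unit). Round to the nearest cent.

PV(remaining coupons) I = 1.17·e^(−0.0858·1/12) + 3.42·e^(−0.0858·9/12) = 4.3685
Current forward F = (S − I)·e^(rT) = (122.08 − 4.3685)·e^(0.0858·11/12) = 117.7115 × 1.081826 = 127.3434
Value (long) = (F − K)·e^(−rT) = (127.3434 − 135.77) × 0.924363 = -7.7892
Short position value = −(long value) = kr 7.79

kr 7.79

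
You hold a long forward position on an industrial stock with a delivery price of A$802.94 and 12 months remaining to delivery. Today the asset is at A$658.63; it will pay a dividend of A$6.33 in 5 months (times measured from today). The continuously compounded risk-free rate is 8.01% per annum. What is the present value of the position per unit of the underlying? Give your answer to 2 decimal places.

-A$88.63

PV(remaining dividends) I = 6.33·e^(−0.0801·5/12) = 6.1222
Current forward F = (S − I)·e^(rT) = (658.63 − 6.1222)·e^(0.0801·12/12) = 652.5078 × 1.083395 = 706.9237
Value (long) = (F − K)·e^(−rT) = (706.9237 − 802.94) × 0.923024 = -88.6253
Value = -A$88.63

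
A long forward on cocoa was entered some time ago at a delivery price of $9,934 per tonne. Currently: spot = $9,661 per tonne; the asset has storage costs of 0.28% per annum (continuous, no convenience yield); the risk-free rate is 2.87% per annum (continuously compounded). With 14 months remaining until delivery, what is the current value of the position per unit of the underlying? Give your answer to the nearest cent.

Current fair forward for the remaining 14 months: F = S·e^((r + u)·T), (r + u) = 0.0287 + 0.0028 = 0.0315
F = 9661 · e^(0.0315 × 14/12) = 9661 × 1.03743363 = 10022.6463
Value of long forward = (F − K)·e^(−rT) = (10022.6463 − 9934) · e^(−0.0287·14/12)
= 88.6463 × 0.96707103 = 85.73

$85.73 per tonne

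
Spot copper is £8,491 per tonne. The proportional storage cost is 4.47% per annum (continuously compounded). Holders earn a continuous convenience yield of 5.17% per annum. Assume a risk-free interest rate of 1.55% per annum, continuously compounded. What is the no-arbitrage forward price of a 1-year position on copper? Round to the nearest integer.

Net carry = r + u − y = 0.0155 + 0.0447 − 0.0517 = 0.0085
F = S·e^((r+u−y)T) = 8491 · e^(0.0085 × 1) = 8491 · e^0.008500
= 8491 × 1.008536 = £8,563 per tonne

£8,563 per tonne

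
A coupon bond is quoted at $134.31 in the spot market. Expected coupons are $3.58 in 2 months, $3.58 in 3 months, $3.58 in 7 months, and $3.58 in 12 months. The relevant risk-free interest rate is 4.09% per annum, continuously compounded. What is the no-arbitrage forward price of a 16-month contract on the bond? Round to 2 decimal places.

$127.02

PV(coupons) I = 3.58·e^(−0.0409·2/12) + 3.58·e^(−0.0409·3/12) + 3.58·e^(−0.0409·7/12) + 3.58·e^(−0.0409·12/12)
I = 3.5557 + 3.5436 + 3.4956 + 3.4365 = 14.0314
F = (S − I)·e^(rT) = (134.31 − 14.0314) · e^(0.0409·16/12)
= 120.2786 · e^0.054533 = 120.2786 × 1.056047 = $127.02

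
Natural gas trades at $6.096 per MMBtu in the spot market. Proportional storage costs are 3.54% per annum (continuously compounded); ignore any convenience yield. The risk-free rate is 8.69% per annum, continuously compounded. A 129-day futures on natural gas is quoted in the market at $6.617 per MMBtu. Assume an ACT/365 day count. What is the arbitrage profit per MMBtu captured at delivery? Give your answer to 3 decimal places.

$0.252 per MMBtu

Fair futures: F* = S·e^(carry·T), with carry = (r + u) = 0.0869 + 0.0354 = 0.1223
F* = 6.096 · e^(0.1223 × 129/365) = 6.096 · e^0.043224 = 6.096 × 1.044172 = $6.3653
Market $6.617 > fair $6.3653: forward overpriced → cash-and-carry (buy spot, short the forward).
At maturity, profit = |F_mkt − F*| = |6.617 − 6.3653| = $0.252 per MMBtu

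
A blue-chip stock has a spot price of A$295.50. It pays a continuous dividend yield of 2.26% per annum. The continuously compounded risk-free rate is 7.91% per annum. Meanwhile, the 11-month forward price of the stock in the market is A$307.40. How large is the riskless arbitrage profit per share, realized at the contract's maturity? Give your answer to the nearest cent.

A$3.81 per share

Fair forward: F* = S·e^(carry·T), with carry = (r − q) = 0.0791 − 0.0226 = 0.0565
F* = 295.50 · e^(0.0565 × 11/12) = 295.50 · e^0.051792 = 295.50 × 1.053157 = A$311.2079
Market A$307.40 < fair A$311.2079: forward underpriced → reverse cash-and-carry (short spot, go long the forward).
At maturity, profit = |F_mkt − F*| = |307.40 − 311.2079| = A$3.81 per share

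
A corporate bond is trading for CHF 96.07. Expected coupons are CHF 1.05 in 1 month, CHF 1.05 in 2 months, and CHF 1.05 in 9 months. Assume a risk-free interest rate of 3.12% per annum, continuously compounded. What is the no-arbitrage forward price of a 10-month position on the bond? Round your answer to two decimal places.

PV(coupons) I = 1.05·e^(−0.0312·1/12) + 1.05·e^(−0.0312·2/12) + 1.05·e^(−0.0312·9/12)
I = 1.0473 + 1.0446 + 1.0257 = 3.1176
F = (S − I)·e^(rT) = (96.07 − 3.1176) · e^(0.0312·10/12)
= 92.9524 · e^0.026000 = 92.9524 × 1.026341 = CHF 95.40

CHF 95.40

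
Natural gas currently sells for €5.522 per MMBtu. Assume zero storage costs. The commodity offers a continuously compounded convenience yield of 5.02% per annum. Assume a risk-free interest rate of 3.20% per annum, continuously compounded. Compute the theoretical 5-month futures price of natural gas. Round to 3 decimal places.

€5.480 per MMBtu

Net carry = r + u − y = 0.0320 + 0.0000 − 0.0502 = -0.0182
F = S·e^((r+u−y)T) = 5.522 · e^(-0.0182 × 5/12) = 5.522 · e^-0.007583
= 5.522 × 0.992446 = €5.480 per MMBtu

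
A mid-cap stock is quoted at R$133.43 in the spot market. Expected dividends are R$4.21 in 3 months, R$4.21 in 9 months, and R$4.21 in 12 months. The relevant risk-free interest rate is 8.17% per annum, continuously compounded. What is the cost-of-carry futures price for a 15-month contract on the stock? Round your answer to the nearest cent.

R$134.53

PV(dividends) I = 4.21·e^(−0.0817·3/12) + 4.21·e^(−0.0817·9/12) + 4.21·e^(−0.0817·12/12)
I = 4.1249 + 3.9598 + 3.8797 = 11.9644
F = (S − I)·e^(rT) = (133.43 − 11.9644) · e^(0.0817·15/12)
= 121.4656 · e^0.102125 = 121.4656 × 1.107522 = R$134.53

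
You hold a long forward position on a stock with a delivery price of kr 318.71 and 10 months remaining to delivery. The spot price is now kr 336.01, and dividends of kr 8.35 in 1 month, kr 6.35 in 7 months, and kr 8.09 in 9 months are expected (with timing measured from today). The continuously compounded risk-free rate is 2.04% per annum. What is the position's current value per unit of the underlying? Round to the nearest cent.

kr 0.09

PV(remaining dividends) I = 8.35·e^(−0.0204·1/12) + 6.35·e^(−0.0204·7/12) + 8.09·e^(−0.0204·9/12) = 22.5779
Current forward F = (S − I)·e^(rT) = (336.01 − 22.5779)·e^(0.0204·10/12) = 313.4321 × 1.017145 = 318.8059
Value (long) = (F − K)·e^(−rT) = (318.8059 − 318.71) × 0.983144 = 0.0943
Value = kr 0.09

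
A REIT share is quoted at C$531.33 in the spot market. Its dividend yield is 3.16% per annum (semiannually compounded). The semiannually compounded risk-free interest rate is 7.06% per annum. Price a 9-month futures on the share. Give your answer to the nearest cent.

C$546.70

F = S · (1+r/2)^(2T) / (1+q/2)^(2T)
= 531.33 × 1.053415 / 1.023793 = 531.33 × 1.028934
F = C$546.70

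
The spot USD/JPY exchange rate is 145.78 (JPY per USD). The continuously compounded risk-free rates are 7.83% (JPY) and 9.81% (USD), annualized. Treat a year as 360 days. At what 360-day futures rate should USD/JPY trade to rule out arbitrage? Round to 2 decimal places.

F = S·e^((r_JPY − r_USD)T) = 145.78 · e^((0.0783 − 0.0981) × 360/360)
= 145.78 · e^-0.019800 = 145.78 × 0.980395
F = 142.92 JPY per USD

142.92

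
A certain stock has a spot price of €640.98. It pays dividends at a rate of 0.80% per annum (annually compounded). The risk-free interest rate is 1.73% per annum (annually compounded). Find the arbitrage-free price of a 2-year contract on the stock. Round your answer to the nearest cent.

F = S · (1+r)^T / (1+q)^T
= 640.98 × 1.034899 / 1.016064 = 640.98 × 1.018537
F = €652.86

€652.86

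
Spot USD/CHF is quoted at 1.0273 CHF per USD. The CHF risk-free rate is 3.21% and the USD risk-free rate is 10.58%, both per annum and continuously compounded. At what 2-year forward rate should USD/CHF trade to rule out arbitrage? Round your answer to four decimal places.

0.8865

F = S·e^((r_CHF − r_USD)T) = 1.0273 · e^((0.0321 − 0.1058) × 2)
= 1.0273 · e^-0.147400 = 1.0273 × 0.862949
F = 0.8865 CHF per USD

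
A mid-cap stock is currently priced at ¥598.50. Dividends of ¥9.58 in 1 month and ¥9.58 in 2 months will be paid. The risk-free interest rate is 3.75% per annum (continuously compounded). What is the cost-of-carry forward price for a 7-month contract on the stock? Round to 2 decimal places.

PV(dividends) I = 9.58·e^(−0.0375·1/12) + 9.58·e^(−0.0375·2/12)
I = 9.5501 + 9.5203 = 19.0704
F = (S − I)·e^(rT) = (598.50 − 19.0704) · e^(0.0375·7/12)
= 579.4296 · e^0.021875 = 579.4296 × 1.022116 = ¥592.24

¥592.24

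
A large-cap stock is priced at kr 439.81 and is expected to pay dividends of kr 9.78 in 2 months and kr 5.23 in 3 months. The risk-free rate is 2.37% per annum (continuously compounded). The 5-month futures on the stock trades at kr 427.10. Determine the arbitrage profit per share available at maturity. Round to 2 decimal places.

PV(dividends) I = 9.78·e^(−0.0237·2/12) + 5.23·e^(−0.0237·3/12) = 14.9405
Fair futures F* = (S − I)·e^(rT) = (439.81 − 14.9405)·e^0.009875 = 424.8695 × 1.009924 = 429.0859
Market kr 427.10 < fair 429.0859: forward underpriced → reverse cash-and-carry (short the stock, invest proceeds at r, pay the dividends, go long the forward).
Profit at T = |F_mkt − F*| = |427.10 − 429.0859| = kr 1.99 per share

kr 1.99 per share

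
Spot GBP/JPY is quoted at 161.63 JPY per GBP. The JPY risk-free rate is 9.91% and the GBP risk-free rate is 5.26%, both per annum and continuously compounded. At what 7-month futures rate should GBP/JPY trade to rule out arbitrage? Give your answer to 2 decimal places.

166.07

F = S·e^((r_JPY − r_GBP)T) = 161.63 · e^((0.0991 − 0.0526) × 7/12)
= 161.63 · e^0.027125 = 161.63 × 1.027496
F = 166.07 JPY per GBP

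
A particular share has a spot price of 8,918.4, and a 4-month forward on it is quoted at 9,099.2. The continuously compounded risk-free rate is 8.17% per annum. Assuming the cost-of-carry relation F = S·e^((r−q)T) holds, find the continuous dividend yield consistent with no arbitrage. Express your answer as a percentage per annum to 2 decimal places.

2.15%

From F = S·e^((r−q)T): (r − q) = ln(F/S)/T
ln(9099.2/8918.4) = ln(1.020273) = 0.020070
(r − q) = 0.020070 / (4/12) = 0.060210
q = r − ln(F/S)/T = 0.0817 − 0.060210 = 0.021490
q = 2.15%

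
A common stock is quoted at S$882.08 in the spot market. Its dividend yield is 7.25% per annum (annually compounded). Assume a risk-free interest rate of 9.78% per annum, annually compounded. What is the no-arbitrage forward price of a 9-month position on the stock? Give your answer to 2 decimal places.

F = S · (1+r)^T / (1+q)^T
= 882.08 × 1.072488 / 1.053897 = 882.08 × 1.017640
F = S$897.64

S$897.64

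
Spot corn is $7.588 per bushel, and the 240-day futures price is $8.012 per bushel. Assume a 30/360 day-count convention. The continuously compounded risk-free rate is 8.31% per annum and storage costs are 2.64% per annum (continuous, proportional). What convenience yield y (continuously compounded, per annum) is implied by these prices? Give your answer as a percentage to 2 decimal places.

2.79%

F = S·e^((r+u−y)T) ⇒ (r+u−y) = ln(F/S)/T
ln(8.012/7.588) = 0.054372; /T ⇒ 0.081558
y = r + u − ln(F/S)/T = 0.0831 + 0.0264 − 0.081558 = 0.027942
y = 2.79%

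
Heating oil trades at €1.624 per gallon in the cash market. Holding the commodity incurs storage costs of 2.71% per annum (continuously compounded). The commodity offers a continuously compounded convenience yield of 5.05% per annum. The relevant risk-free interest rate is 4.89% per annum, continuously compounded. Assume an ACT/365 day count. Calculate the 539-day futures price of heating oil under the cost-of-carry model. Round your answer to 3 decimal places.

€1.686 per gallon

Net carry = r + u − y = 0.0489 + 0.0271 − 0.0505 = 0.0255
F = S·e^((r+u−y)T) = 1.624 · e^(0.0255 × 539/365) = 1.624 · e^0.037656
= 1.624 × 1.038374 = €1.686 per gallon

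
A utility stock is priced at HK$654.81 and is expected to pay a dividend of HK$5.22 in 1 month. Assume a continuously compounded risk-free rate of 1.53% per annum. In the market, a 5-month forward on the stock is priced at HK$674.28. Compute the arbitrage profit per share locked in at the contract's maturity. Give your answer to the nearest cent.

PV(dividends) I = 5.22·e^(−0.0153·1/12) = 5.2133
Fair forward F* = (S − I)·e^(rT) = (654.81 − 5.2133)·e^0.006375 = 649.5967 × 1.006395 = 653.7509
Market HK$674.28 > fair 653.7509: forward overpriced → cash-and-carry (borrow at r, buy the stock and collect the dividends, short the forward).
Profit at T = |F_mkt − F*| = |674.28 − 653.7509| = HK$20.53 per share

HK$20.53 per share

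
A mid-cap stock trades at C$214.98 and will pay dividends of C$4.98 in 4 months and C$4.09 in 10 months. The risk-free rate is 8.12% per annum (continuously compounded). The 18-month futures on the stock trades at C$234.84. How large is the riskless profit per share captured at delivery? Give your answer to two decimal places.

PV(dividends) I = 4.98·e^(−0.0812·4/12) + 4.09·e^(−0.0812·10/12) = 8.6694
Fair futures F* = (S − I)·e^(rT) = (214.98 − 8.6694)·e^0.121800 = 206.3106 × 1.129528 = 233.0336
Market C$234.84 > fair 233.0336: forward overpriced → cash-and-carry (borrow at r, buy the stock and collect the dividends, short the forward).
Profit at T = |F_mkt − F*| = |234.84 − 233.0336| = C$1.81 per share

C$1.81 per share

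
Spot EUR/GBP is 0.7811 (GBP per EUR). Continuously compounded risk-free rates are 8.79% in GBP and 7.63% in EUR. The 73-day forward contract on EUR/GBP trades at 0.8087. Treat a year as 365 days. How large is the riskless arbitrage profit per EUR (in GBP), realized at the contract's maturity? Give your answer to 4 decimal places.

Fair forward: F* = S·e^(carry·T), with carry = (r_GBP − r_EUR) = 0.0879 − 0.0763 = 0.0116
F* = 0.7811 · e^(0.0116 × 73/365) = 0.7811 · e^0.002320 = 0.7811 × 1.002323 = 0.7829
Market 0.8087 > fair 0.7829: forward overpriced → cash-and-carry (buy spot, short the forward).
At maturity, profit = |F_mkt − F*| = |0.8087 − 0.7829| = 0.0258 per EUR (in GBP)

0.0258 per EUR (in GBP)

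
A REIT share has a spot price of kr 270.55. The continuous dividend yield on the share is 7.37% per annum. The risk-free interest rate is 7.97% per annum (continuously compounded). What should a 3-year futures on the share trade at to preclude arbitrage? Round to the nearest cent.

kr 275.46

F = S·e^((r − q)T) = 270.55 · e^((0.0797 − 0.0737) × 3)
= 270.55 · e^0.018000 = 270.55 × 1.018163
F = kr 275.46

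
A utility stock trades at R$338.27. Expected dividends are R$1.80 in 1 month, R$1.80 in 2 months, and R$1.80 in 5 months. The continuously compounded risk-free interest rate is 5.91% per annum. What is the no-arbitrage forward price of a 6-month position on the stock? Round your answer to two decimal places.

R$342.93

PV(dividends) I = 1.80·e^(−0.0591·1/12) + 1.80·e^(−0.0591·2/12) + 1.80·e^(−0.0591·5/12)
I = 1.7912 + 1.7824 + 1.7562 = 5.3298
F = (S − I)·e^(rT) = (338.27 − 5.3298) · e^(0.0591·6/12)
= 332.9402 · e^0.029550 = 332.9402 × 1.029991 = R$342.93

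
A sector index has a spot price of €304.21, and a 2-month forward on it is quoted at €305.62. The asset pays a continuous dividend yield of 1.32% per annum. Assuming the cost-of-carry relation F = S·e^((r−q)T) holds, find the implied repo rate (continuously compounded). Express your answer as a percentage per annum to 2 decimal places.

4.09%

From F = S·e^((r−q)T): (r − q) = ln(F/S)/T
ln(305.62/304.21) = ln(1.004635) = 0.004624
(r − q) = 0.004624 / (2/12) = 0.027744
r = ln(F/S)/T + q = 0.027744 + 0.0132 = 0.040944
r = 4.09%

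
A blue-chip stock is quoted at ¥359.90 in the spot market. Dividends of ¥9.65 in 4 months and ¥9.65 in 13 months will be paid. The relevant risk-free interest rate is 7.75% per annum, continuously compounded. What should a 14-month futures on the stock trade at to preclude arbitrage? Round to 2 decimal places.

¥373.95

PV(dividends) I = 9.65·e^(−0.0775·4/12) + 9.65·e^(−0.0775·13/12)
I = 9.4039 + 8.8729 = 18.2768
F = (S − I)·e^(rT) = (359.90 − 18.2768) · e^(0.0775·14/12)
= 341.6232 · e^0.090417 = 341.6232 × 1.094631 = ¥373.95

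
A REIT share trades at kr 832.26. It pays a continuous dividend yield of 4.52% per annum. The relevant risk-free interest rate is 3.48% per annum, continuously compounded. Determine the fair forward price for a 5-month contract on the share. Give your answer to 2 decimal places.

kr 828.66

F = S·e^((r − q)T) = 832.26 · e^((0.0348 − 0.0452) × 5/12)
= 832.26 · e^-0.004333 = 832.26 × 0.995676
F = kr 828.66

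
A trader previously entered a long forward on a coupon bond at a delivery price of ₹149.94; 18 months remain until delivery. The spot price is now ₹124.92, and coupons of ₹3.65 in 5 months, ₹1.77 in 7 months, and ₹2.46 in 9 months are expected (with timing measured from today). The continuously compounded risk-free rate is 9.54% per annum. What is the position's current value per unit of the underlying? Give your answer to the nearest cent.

-₹12.50

PV(remaining coupons) I = 3.65·e^(−0.0954·5/12) + 1.77·e^(−0.0954·7/12) + 2.46·e^(−0.0954·9/12) = 7.4721
Current forward F = (S − I)·e^(rT) = (124.92 − 7.4721)·e^(0.0954·18/12) = 117.4479 × 1.153845 = 135.5167
Value (long) = (F − K)·e^(−rT) = (135.5167 − 149.94) × 0.866667 = -12.5002
Value = -₹12.50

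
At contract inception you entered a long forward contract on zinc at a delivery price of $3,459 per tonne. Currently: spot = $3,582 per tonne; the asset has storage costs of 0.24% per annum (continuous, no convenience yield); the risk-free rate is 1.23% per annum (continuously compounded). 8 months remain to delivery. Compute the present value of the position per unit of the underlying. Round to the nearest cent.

Current fair forward for the remaining 8 months: F = S·e^((r + u)·T), (r + u) = 0.0123 + 0.0024 = 0.0147
F = 3582 · e^(0.0147 × 8/12) = 3582 × 1.00984818 = 3617.2762
Value of long forward = (F − K)·e^(−rT) = (3617.2762 − 3459) · e^(−0.0123·8/12)
= 158.2762 × 0.99183353 = 156.98

$156.98 per tonne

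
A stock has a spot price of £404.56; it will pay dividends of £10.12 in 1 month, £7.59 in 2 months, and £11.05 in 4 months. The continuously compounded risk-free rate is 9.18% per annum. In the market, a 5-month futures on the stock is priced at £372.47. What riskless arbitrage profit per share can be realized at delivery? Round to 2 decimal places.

PV(dividends) I = 10.12·e^(−0.0918·1/12) + 7.59·e^(−0.0918·2/12) + 11.05·e^(−0.0918·4/12) = 28.2346
Fair futures F* = (S − I)·e^(rT) = (404.56 − 28.2346)·e^0.038250 = 376.3254 × 1.038991 = 390.9987
Market £372.47 < fair 390.9987: forward underpriced → reverse cash-and-carry (short the stock, invest proceeds at r, pay the dividends, go long the forward).
Profit at T = |F_mkt − F*| = |372.47 − 390.9987| = £18.53 per share

£18.53 per share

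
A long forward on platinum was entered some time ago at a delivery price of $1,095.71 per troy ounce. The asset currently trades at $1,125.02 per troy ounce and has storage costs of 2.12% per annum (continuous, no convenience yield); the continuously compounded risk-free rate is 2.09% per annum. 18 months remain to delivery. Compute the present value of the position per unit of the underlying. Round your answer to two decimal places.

Current fair forward for the remaining 18 months: F = S·e^((r + u)·T), (r + u) = 0.0209 + 0.0212 = 0.0421
F = 1125.02 · e^(0.0421 × 18/12) = 1125.02 × 1.06518661 = 1198.3562
Value of long forward = (F − K)·e^(−rT) = (1198.3562 − 1095.71) · e^(−0.0209·18/12)
= 102.6462 × 0.96913632 = 99.48

$99.48 per troy ounce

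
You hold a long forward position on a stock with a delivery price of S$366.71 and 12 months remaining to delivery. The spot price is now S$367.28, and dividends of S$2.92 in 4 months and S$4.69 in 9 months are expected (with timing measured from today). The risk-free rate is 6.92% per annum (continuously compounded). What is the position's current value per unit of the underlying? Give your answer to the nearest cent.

S$17.78

PV(remaining dividends) I = 2.92·e^(−0.0692·4/12) + 4.69·e^(−0.0692·9/12) = 7.3062
Current forward F = (S − I)·e^(rT) = (367.28 − 7.3062)·e^(0.0692·12/12) = 359.9738 × 1.071651 = 385.7663
Value (long) = (F − K)·e^(−rT) = (385.7663 − 366.71) × 0.933140 = 17.7822
Value = S$17.78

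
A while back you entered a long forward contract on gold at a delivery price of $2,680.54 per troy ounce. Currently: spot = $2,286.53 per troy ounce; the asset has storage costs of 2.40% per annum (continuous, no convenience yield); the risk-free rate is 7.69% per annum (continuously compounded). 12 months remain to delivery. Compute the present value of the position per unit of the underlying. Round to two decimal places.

-$140.06 per troy ounce

Current fair forward for the remaining 12 months: F = S·e^((r + u)·T), (r + u) = 0.0769 + 0.0240 = 0.1009
F = 2286.53 · e^(0.1009 × 12/12) = 2286.53 × 1.10616602 = 2529.2818
Value of long forward = (F − K)·e^(−rT) = (2529.2818 − 2680.54) · e^(−0.0769·12/12)
= -151.2582 × 0.92598245 = -140.06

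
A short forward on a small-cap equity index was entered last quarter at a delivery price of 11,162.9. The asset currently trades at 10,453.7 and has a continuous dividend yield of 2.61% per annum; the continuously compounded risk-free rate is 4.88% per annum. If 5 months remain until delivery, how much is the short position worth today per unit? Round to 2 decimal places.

597.58

Current fair forward for the remaining 5 months: F = S·e^((r − q)·T), (r − q) = 0.0488 − 0.0261 = 0.0227
F = 10453.7 · e^(0.0227 × 5/12) = 10453.7 × 1.00950320 = 10553.0436
Value of long forward = (F − K)·e^(−rT) = (10553.0436 − 11162.9) · e^(−0.0488·5/12)
= -609.8564 × 0.97987199 = -597.58
Short position value = −(long value) = 597.58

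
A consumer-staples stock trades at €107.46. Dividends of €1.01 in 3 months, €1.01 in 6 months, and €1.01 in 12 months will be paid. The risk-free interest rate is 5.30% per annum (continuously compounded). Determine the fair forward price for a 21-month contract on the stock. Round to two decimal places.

€114.68

PV(dividends) I = 1.01·e^(−0.0530·3/12) + 1.01·e^(−0.0530·6/12) + 1.01·e^(−0.0530·12/12)
I = 0.9967 + 0.9836 + 0.9579 = 2.9382
F = (S − I)·e^(rT) = (107.46 − 2.9382) · e^(0.0530·21/12)
= 104.5218 · e^0.092750 = 104.5218 × 1.097187 = €114.68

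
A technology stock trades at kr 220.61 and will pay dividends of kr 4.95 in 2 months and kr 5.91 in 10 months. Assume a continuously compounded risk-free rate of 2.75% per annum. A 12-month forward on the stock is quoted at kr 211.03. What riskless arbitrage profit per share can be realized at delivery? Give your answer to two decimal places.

PV(dividends) I = 4.95·e^(−0.0275·2/12) + 5.91·e^(−0.0275·10/12) = 10.7035
Fair forward F* = (S − I)·e^(rT) = (220.61 − 10.7035)·e^0.027500 = 209.9065 × 1.027882 = 215.7591
Market kr 211.03 < fair 215.7591: forward underpriced → reverse cash-and-carry (short the stock, invest proceeds at r, pay the dividends, go long the forward).
Profit at T = |F_mkt − F*| = |211.03 − 215.7591| = kr 4.73 per share

kr 4.73 per share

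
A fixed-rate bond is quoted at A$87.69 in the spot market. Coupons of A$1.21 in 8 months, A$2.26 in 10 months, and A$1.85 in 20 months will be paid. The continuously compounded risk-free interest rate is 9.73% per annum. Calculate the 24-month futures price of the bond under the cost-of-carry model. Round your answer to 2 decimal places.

A$100.71

PV(coupons) I = 1.21·e^(−0.0973·8/12) + 2.26·e^(−0.0973·10/12) + 1.85·e^(−0.0973·20/12)
I = 1.1340 + 2.0840 + 1.5731 = 4.7911
F = (S − I)·e^(rT) = (87.69 − 4.7911) · e^(0.0973·24/12)
= 82.8989 · e^0.194600 = 82.8989 × 1.214825 = A$100.71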